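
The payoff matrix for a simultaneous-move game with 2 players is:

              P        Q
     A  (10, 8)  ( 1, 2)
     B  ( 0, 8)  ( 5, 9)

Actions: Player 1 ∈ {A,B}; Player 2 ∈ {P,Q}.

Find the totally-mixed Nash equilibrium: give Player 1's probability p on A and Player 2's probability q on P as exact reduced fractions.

P1 indiff ⇒ q·10+(1-q)·1 = q·0+(1-q)·5 ⇒ q(10) = (1-q)(4) ⇒ q = 2/7
P2 indiff ⇒ p·8+(1-p)·8 = p·2+(1-p)·9 ⇒ p(6) = (1-p)(1) ⇒ p = 1/7

P1 mixes 1/7 on A; P2 mixes 2/7 on P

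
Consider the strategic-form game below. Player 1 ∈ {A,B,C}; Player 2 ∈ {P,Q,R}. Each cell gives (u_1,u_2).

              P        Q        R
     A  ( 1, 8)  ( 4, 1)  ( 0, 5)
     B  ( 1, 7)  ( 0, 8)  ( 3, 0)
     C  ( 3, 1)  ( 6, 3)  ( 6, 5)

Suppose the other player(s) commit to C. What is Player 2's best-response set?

u_2(P vs C) = 1
u_2(Q vs C) = 3
u_2(R vs C) = 5
max payoff 5 at {R}

P2 best: {R}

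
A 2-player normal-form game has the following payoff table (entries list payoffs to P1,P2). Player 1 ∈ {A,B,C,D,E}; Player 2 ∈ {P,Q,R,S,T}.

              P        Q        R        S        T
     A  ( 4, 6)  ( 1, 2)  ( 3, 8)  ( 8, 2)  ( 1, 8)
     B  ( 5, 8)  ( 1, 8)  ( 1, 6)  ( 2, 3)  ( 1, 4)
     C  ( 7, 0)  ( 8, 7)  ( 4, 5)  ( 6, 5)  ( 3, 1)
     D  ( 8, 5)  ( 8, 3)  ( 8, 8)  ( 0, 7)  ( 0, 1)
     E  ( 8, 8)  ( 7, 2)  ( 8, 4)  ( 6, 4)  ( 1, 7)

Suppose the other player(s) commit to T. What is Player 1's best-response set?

BR_1 = {C}

u_1(A vs T) = 1
u_1(B vs T) = 1
u_1(C vs T) = 3
u_1(D vs T) = 0
u_1(E vs T) = 1
max payoff 3 at {C}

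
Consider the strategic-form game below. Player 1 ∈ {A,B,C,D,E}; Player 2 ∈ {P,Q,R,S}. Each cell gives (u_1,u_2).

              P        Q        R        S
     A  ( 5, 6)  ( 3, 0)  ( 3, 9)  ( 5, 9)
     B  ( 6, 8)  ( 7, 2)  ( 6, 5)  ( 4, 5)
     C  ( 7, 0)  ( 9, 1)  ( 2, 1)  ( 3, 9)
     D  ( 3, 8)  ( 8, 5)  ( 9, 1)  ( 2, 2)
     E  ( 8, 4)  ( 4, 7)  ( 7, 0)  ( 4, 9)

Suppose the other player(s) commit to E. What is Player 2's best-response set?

u_2(P vs E) = 4
u_2(Q vs E) = 7
u_2(R vs E) = 0
u_2(S vs E) = 9
max payoff 9 at {S}

BR_2 = {S}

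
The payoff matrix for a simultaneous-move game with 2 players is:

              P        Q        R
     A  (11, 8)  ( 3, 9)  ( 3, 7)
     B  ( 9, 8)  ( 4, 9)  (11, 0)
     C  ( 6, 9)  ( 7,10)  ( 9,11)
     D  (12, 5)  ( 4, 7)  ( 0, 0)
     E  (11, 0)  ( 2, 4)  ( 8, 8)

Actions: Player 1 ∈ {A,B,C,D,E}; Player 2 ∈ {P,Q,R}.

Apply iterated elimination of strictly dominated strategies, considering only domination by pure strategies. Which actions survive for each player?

IESDS → P1:{B,C} P2:{Q,R}

P2 drop P (Q beats it: A:9>8 B:9>8 C:10>9 D:7>5 E:4>0)
P1 drop A (B beats it: Q:4>3 R:11>3)
P1 drop D (C beats it: Q:7>4 R:9>0)
P1 drop E (B beats it: Q:4>2 R:11>8)
P1→{B,C} P2→{Q,R}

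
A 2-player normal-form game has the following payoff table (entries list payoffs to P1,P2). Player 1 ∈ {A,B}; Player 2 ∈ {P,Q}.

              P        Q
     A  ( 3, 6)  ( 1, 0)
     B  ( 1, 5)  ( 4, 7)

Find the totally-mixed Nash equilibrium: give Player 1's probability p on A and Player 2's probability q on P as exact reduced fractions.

P1 indiff ⇒ q·3+(1-q)·1 = q·1+(1-q)·4 ⇒ q(2) = (1-q)(3) ⇒ q = 3/5
P2 indiff ⇒ p·6+(1-p)·5 = p·0+(1-p)·7 ⇒ p(6) = (1-p)(2) ⇒ p = 1/4

p=1/4, q=3/5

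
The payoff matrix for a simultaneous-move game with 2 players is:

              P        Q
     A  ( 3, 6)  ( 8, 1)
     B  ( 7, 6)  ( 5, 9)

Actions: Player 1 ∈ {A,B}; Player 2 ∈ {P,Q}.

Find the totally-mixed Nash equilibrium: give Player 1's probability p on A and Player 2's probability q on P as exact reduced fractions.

P1 indiff ⇒ q·3+(1-q)·8 = q·7+(1-q)·5 ⇒ q(-4) = (1-q)(-3) ⇒ q = 3/7
P2 indiff ⇒ p·6+(1-p)·6 = p·1+(1-p)·9 ⇒ p(5) = (1-p)(3) ⇒ p = 3/8

p=3/8, q=3/7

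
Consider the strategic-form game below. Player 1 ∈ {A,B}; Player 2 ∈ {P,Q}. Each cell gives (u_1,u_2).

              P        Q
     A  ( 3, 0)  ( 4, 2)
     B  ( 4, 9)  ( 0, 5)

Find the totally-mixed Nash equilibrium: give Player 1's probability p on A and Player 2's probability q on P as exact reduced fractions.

P1 indiff ⇒ q·3+(1-q)·4 = q·4+(1-q)·0 ⇒ q(-1) = (1-q)(-4) ⇒ q = 4/5
P2 indiff ⇒ p·0+(1-p)·9 = p·2+(1-p)·5 ⇒ p(-2) = (1-p)(-4) ⇒ p = 2/3

(p,q) = (2/3, 4/5)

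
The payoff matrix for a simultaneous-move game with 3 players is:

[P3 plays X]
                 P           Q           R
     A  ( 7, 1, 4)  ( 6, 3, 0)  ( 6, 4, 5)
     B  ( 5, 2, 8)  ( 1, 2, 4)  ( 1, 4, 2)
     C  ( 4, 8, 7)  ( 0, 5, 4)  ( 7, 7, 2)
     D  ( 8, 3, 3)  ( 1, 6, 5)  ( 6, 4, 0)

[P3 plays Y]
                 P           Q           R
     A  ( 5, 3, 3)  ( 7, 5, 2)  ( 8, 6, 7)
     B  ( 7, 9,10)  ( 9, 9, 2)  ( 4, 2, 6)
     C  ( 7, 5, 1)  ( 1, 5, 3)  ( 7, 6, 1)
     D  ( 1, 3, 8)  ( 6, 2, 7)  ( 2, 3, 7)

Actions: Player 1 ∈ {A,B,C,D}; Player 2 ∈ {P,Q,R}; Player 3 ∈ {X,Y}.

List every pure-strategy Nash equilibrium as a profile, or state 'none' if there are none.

NE set: (A,R,Y), (B,P,Y)

(A,P,X): not NE [P1→D gives 8>7; P2→R gives 4>1]
(A,P,Y): not NE [P1→C gives 7>5; P2→R gives 6>3; P3→X gives 4>3]
(A,Q,X): not NE [P2→R gives 4>3; P3→Y gives 2>0]
(A,Q,Y): not NE [P1→B gives 9>7; P2→R gives 6>5]
(A,R,X): not NE [P1→C gives 7>6; P3→Y gives 7>5]
(A,R,Y): NE
(B,P,X): not NE [P1→D gives 8>5; P2→R gives 4>2; P3→Y gives 10>8]
(B,P,Y): NE
(B,Q,X): not NE [P1→A gives 6>1; P2→R gives 4>2]
(B,Q,Y): not NE [P3→X gives 4>2]
(B,R,X): not NE [P1→C gives 7>1; P3→Y gives 6>2]
(B,R,Y): not NE [P1→A gives 8>4; P2→Q gives 9>2]
(C,P,X): not NE [P1→D gives 8>4]
(C,P,Y): not NE [P2→R gives 6>5; P3→X gives 7>1]
(C,Q,X): not NE [P1→A gives 6>0; P2→P gives 8>5]
(C,Q,Y): not NE [P1→B gives 9>1; P2→R gives 6>5; P3→X gives 4>3]
(C,R,X): not NE [P2→P gives 8>7]
(C,R,Y): not NE [P1→A gives 8>7; P3→X gives 2>1]
(D,P,X): not NE [P2→Q gives 6>3; P3→Y gives 8>3]
(D,P,Y): not NE [P1→C gives 7>1]
(D,Q,X): not NE [P1→A gives 6>1; P3→Y gives 7>5]
(D,Q,Y): not NE [P1→B gives 9>6; P2→R gives 3>2]
(D,R,X): not NE [P1→C gives 7>6; P2→Q gives 6>4; P3→Y gives 7>0]
(D,R,Y): not NE [P1→A gives 8>2]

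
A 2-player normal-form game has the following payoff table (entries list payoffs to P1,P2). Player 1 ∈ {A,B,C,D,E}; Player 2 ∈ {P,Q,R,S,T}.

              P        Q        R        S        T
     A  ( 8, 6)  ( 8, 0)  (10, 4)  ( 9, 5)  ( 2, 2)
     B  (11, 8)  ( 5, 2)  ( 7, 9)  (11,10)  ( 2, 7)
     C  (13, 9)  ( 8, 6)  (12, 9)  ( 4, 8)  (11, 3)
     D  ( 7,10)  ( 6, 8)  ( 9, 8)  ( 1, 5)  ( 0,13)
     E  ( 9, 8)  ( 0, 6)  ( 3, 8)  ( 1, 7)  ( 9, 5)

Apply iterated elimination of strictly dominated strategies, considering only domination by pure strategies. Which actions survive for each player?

P1 drop D (A beats it: P:8>7 Q:8>6 R:10>9 S:9>1 T:2>0)
P1 drop E (C beats it: P:13>9 Q:8>0 R:12>3 S:4>1 T:11>9)
P2 drop Q (P beats it: A:6>0 B:8>2 C:9>6)
P2 drop T (P beats it: A:6>2 B:8>7 C:9>3)
P1→{A,B,C} P2→{P,R,S}

Survivors P1:{A,B,C} P2:{P,R,S}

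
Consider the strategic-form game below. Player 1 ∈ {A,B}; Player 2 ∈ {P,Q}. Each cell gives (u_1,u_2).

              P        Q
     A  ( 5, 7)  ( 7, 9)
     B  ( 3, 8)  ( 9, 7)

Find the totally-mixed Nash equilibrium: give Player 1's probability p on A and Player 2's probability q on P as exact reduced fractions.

(p,q) = (1/3, 1/2)

P1 indiff ⇒ q·5+(1-q)·7 = q·3+(1-q)·9 ⇒ q(2) = (1-q)(2) ⇒ q = 1/2
P2 indiff ⇒ p·7+(1-p)·8 = p·9+(1-p)·7 ⇒ p(-2) = (1-p)(-1) ⇒ p = 1/3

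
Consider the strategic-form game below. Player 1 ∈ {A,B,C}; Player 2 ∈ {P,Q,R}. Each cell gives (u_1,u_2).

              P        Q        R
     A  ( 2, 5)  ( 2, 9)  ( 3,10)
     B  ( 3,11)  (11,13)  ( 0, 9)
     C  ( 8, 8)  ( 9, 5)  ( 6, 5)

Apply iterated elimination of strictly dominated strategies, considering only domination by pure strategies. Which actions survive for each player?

IESDS → P1:{B,C} P2:{P,Q}

P1 drop A (C beats it: P:8>2 Q:9>2 R:6>3)
P2 drop R (P beats it: B:11>9 C:8>5)
P1→{B,C} P2→{P,Q}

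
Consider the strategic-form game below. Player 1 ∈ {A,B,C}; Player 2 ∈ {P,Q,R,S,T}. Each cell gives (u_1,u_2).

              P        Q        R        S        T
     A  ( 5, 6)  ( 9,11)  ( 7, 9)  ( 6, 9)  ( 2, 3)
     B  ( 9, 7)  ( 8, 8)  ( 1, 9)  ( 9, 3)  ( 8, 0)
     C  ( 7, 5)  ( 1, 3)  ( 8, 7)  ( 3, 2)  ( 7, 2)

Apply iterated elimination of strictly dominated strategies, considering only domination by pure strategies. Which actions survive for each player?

Survivors P1:{A,C} P2:{Q,R}

P2 drop P (R beats it: A:9>6 B:9>7 C:7>5)
P2 drop S (Q beats it: A:11>9 B:8>3 C:3>2)
P2 drop T (Q beats it: A:11>3 B:8>0 C:3>2)
P1 drop B (A beats it: Q:9>8 R:7>1)
P1→{A,C} P2→{Q,R}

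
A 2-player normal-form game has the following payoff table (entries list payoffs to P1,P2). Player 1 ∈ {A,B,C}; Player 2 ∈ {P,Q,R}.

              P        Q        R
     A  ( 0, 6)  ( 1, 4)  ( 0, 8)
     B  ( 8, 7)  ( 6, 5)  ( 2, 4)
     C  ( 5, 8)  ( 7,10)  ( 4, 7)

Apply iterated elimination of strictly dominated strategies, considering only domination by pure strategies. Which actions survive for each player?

Remaining: P1:{B,C} P2:{P,Q}

P1 drop A (B beats it: P:8>0 Q:6>1 R:2>0)
P2 drop R (P beats it: B:7>4 C:8>7)
P1→{B,C} P2→{P,Q}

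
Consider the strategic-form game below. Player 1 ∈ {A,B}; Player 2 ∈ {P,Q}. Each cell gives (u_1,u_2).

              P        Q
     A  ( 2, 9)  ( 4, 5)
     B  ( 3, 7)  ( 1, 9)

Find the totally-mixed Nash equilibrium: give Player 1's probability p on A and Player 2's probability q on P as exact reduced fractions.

p=1/3, q=3/4

P1 indiff ⇒ q·2+(1-q)·4 = q·3+(1-q)·1 ⇒ q(-1) = (1-q)(-3) ⇒ q = 3/4
P2 indiff ⇒ p·9+(1-p)·7 = p·5+(1-p)·9 ⇒ p(4) = (1-p)(2) ⇒ p = 1/3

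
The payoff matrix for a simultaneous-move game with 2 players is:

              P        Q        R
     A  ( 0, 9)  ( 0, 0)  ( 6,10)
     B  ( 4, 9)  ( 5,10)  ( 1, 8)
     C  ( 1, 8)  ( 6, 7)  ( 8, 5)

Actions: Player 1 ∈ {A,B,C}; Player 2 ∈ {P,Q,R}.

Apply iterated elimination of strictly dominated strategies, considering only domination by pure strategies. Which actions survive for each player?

Remaining: P1:{B,C} P2:{P,Q}

P1 drop A (C beats it: P:1>0 Q:6>0 R:8>6)
P2 drop R (P beats it: B:9>8 C:8>5)
P1→{B,C} P2→{P,Q}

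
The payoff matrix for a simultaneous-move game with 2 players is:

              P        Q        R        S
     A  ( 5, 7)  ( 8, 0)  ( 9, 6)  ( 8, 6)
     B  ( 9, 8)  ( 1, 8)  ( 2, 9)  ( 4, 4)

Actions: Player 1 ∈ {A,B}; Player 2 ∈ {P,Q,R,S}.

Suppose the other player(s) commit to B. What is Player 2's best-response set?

BR_2 = {R}

u_2(P vs B) = 8
u_2(Q vs B) = 8
u_2(R vs B) = 9
u_2(S vs B) = 4
max payoff 9 at {R}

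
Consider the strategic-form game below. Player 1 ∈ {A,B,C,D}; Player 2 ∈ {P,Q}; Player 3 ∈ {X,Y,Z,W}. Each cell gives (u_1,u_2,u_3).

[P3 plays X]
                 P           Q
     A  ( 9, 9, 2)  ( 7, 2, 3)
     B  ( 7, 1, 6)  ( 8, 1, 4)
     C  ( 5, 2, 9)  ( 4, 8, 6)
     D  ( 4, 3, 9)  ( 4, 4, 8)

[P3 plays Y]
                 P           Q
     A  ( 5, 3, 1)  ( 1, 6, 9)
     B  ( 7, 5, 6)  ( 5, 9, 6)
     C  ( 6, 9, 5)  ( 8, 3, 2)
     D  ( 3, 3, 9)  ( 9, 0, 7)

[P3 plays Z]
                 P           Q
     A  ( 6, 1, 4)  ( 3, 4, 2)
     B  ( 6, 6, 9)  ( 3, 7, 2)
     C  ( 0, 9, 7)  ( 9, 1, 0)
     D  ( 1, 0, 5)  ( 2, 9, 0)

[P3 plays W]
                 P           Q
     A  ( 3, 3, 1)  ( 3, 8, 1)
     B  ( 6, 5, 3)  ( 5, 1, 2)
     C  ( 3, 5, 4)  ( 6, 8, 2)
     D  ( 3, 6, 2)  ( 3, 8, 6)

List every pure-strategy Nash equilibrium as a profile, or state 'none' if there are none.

Equilibria: none

(A,P,X): not NE [P3→Z gives 4>2]
(A,P,Y): not NE [P1→B gives 7>5; P2→Q gives 6>3; P3→Z gives 4>1]
(A,P,Z): not NE [P2→Q gives 4>1]
(A,P,W): not NE [P1→B gives 6>3; P2→Q gives 8>3; P3→Z gives 4>1]
(A,Q,X): not NE [P1→B gives 8>7; P2→P gives 9>2; P3→Y gives 9>3]
(A,Q,Y): not NE [P1→D gives 9>1]
(A,Q,Z): not NE [P1→C gives 9>3; P3→Y gives 9>2]
(A,Q,W): not NE [P1→C gives 6>3; P3→Y gives 9>1]
(B,P,X): not NE [P1→A gives 9>7; P3→Z gives 9>6]
(B,P,Y): not NE [P2→Q gives 9>5; P3→Z gives 9>6]
(B,P,Z): not NE [P2→Q gives 7>6]
(B,P,W): not NE [P3→Z gives 9>3]
(B,Q,X): not NE [P3→Y gives 6>4]
(B,Q,Y): not NE [P1→D gives 9>5]
(B,Q,Z): not NE [P1→C gives 9>3; P3→Y gives 6>2]
(B,Q,W): not NE [P1→C gives 6>5; P2→P gives 5>1; P3→Y gives 6>2]
(C,P,X): not NE [P1→A gives 9>5; P2→Q gives 8>2]
(C,P,Y): not NE [P1→B gives 7>6; P3→X gives 9>5]
(C,P,Z): not NE [P1→B gives 6>0; P3→X gives 9>7]
(C,P,W): not NE [P1→B gives 6>3; P2→Q gives 8>5; P3→X gives 9>4]
(C,Q,X): not NE [P1→B gives 8>4]
(C,Q,Y): not NE [P1→D gives 9>8; P2→P gives 9>3; P3→X gives 6>2]
(C,Q,Z): not NE [P2→P gives 9>1; P3→X gives 6>0]
(C,Q,W): not NE [P3→X gives 6>2]
(D,P,X): not NE [P1→A gives 9>4; P2→Q gives 4>3]
(D,P,Y): not NE [P1→B gives 7>3]
(D,P,Z): not NE [P1→B gives 6>1; P2→Q gives 9>0; P3→Y gives 9>5]
(D,P,W): not NE [P1→B gives 6>3; P2→Q gives 8>6; P3→Y gives 9>2]
(D,Q,X): not NE [P1→B gives 8>4]
(D,Q,Y): not NE [P2→P gives 3>0; P3→X gives 8>7]
(D,Q,Z): not NE [P1→C gives 9>2; P3→X gives 8>0]
(D,Q,W): not NE [P1→C gives 6>3; P3→X gives 8>6]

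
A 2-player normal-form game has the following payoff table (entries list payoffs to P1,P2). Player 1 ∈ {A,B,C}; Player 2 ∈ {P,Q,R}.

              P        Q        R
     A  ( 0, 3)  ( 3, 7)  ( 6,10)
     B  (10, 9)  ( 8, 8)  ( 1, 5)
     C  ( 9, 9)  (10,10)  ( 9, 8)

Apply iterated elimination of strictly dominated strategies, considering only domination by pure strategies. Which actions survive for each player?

Survivors P1:{B,C} P2:{P,Q}

P1 drop A (C beats it: P:9>0 Q:10>3 R:9>6)
P2 drop R (P beats it: B:9>5 C:9>8)
P1→{B,C} P2→{P,Q}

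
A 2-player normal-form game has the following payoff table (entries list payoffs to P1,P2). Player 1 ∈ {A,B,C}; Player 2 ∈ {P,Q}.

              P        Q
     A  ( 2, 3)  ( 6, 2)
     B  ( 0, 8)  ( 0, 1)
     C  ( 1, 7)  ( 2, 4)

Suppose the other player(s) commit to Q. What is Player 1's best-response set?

u_1(A vs Q) = 6
u_1(B vs Q) = 0
u_1(C vs Q) = 2
max payoff 6 at {A}

P1 best: {A}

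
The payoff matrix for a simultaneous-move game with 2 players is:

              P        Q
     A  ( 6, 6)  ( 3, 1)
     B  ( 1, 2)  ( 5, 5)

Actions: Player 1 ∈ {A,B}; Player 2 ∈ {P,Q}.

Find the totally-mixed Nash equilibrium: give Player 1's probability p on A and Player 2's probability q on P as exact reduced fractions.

(p,q) = (3/8, 2/7)

P1 indiff ⇒ q·6+(1-q)·3 = q·1+(1-q)·5 ⇒ q(5) = (1-q)(2) ⇒ q = 2/7
P2 indiff ⇒ p·6+(1-p)·2 = p·1+(1-p)·5 ⇒ p(5) = (1-p)(3) ⇒ p = 3/8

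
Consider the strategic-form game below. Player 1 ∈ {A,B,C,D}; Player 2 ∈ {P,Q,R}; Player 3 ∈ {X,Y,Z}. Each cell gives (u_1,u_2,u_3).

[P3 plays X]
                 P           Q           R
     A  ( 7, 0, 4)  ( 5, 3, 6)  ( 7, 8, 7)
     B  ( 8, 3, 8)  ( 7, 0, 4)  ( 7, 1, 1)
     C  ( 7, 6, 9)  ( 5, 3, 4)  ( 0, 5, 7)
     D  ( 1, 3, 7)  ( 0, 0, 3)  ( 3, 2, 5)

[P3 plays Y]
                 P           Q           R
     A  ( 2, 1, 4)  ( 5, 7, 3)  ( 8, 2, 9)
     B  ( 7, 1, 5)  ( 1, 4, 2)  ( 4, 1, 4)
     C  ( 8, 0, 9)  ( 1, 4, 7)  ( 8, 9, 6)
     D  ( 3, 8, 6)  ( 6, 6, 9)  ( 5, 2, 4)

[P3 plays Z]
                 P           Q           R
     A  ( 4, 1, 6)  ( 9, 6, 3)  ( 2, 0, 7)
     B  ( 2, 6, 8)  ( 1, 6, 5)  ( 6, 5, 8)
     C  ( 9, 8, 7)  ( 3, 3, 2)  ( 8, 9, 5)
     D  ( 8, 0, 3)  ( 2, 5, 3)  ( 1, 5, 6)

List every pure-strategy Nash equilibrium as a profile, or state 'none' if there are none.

(A,P,X): not NE [P1→B gives 8>7; P2→R gives 8>0; P3→Z gives 6>4]
(A,P,Y): not NE [P1→C gives 8>2; P2→Q gives 7>1; P3→Z gives 6>4]
(A,P,Z): not NE [P1→C gives 9>4; P2→Q gives 6>1]
(A,Q,X): not NE [P1→B gives 7>5; P2→R gives 8>3]
(A,Q,Y): not NE [P1→D gives 6>5; P3→X gives 6>3]
(A,Q,Z): not NE [P3→X gives 6>3]
(A,R,X): not NE [P3→Y gives 9>7]
(A,R,Y): not NE [P2→Q gives 7>2]
(A,R,Z): not NE [P1→C gives 8>2; P2→Q gives 6>0; P3→Y gives 9>7]
(B,P,X): NE
(B,P,Y): not NE [P1→C gives 8>7; P2→Q gives 4>1; P3→Z gives 8>5]
(B,P,Z): not NE [P1→C gives 9>2]
(B,Q,X): not NE [P2→P gives 3>0; P3→Z gives 5>4]
(B,Q,Y): not NE [P1→D gives 6>1; P3→Z gives 5>2]
(B,Q,Z): not NE [P1→A gives 9>1]
(B,R,X): not NE [P2→P gives 3>1; P3→Z gives 8>1]
(B,R,Y): not NE [P1→C gives 8>4; P2→Q gives 4>1; P3→Z gives 8>4]
(B,R,Z): not NE [P1→C gives 8>6; P2→Q gives 6>5]
(C,P,X): not NE [P1→B gives 8>7]
(C,P,Y): not NE [P2→R gives 9>0]
(C,P,Z): not NE [P2→R gives 9>8; P3→Y gives 9>7]
(C,Q,X): not NE [P1→B gives 7>5; P2→P gives 6>3; P3→Y gives 7>4]
(C,Q,Y): not NE [P1→D gives 6>1; P2→R gives 9>4]
(C,Q,Z): not NE [P1→A gives 9>3; P2→R gives 9>3; P3→Y gives 7>2]
(C,R,X): not NE [P1→B gives 7>0; P2→P gives 6>5]
(C,R,Y): not NE [P3→X gives 7>6]
(C,R,Z): not NE [P3→X gives 7>5]
(D,P,X): not NE [P1→B gives 8>1]
(D,P,Y): not NE [P1→C gives 8>3; P3→X gives 7>6]
(D,P,Z): not NE [P1→C gives 9>8; P2→R gives 5>0; P3→X gives 7>3]
(D,Q,X): not NE [P1→B gives 7>0; P2→P gives 3>0; P3→Y gives 9>3]
(D,Q,Y): not NE [P2→P gives 8>6]
(D,Q,Z): not NE [P1→A gives 9>2; P3→Y gives 9>3]
(D,R,X): not NE [P1→B gives 7>3; P2→P gives 3>2; P3→Z gives 6>5]
(D,R,Y): not NE [P1→C gives 8>5; P2→P gives 8>2; P3→Z gives 6>4]
(D,R,Z): not NE [P1→C gives 8>1]

Nash profiles: (B,P,X)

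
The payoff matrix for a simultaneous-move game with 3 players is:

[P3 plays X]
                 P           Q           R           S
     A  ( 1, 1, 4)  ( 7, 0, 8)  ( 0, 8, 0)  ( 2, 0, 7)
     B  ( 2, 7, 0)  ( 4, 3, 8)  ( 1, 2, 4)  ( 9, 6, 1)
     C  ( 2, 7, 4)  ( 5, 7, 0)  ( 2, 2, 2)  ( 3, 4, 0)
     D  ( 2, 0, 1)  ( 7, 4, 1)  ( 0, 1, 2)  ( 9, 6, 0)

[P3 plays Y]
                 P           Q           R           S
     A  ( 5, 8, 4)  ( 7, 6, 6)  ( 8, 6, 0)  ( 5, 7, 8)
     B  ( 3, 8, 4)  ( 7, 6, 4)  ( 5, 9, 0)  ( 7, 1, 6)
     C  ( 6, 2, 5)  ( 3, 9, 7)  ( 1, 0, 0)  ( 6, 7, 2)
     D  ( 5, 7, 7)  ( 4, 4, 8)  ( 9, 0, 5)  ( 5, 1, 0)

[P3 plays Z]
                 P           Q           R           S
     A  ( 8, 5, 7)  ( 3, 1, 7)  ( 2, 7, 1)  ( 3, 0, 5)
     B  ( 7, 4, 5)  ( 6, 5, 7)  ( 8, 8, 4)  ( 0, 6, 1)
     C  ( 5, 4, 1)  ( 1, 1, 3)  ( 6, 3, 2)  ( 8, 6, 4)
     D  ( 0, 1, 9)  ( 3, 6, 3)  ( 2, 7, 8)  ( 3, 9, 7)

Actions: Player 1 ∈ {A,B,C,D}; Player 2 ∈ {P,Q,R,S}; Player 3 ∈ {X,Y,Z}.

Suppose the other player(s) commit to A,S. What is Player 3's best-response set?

u_3(X vs A,S) = 7
u_3(Y vs A,S) = 8
u_3(Z vs A,S) = 5
max payoff 8 at {Y}

BR_3 = {Y}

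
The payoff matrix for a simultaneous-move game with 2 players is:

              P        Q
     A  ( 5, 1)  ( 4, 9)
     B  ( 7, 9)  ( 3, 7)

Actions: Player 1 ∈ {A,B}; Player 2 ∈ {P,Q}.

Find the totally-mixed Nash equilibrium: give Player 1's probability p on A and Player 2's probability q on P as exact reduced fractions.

P1 indiff ⇒ q·5+(1-q)·4 = q·7+(1-q)·3 ⇒ q(-2) = (1-q)(-1) ⇒ q = 1/3
P2 indiff ⇒ p·1+(1-p)·9 = p·9+(1-p)·7 ⇒ p(-8) = (1-p)(-2) ⇒ p = 1/5

P1 mixes 1/5 on A; P2 mixes 1/3 on P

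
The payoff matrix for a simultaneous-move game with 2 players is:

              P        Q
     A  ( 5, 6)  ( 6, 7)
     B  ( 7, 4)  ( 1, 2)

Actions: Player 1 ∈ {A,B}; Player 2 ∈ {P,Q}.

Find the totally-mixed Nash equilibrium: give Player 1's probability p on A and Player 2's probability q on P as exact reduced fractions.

(p,q) = (2/3, 5/7)

P1 indiff ⇒ q·5+(1-q)·6 = q·7+(1-q)·1 ⇒ q(-2) = (1-q)(-5) ⇒ q = 5/7
P2 indiff ⇒ p·6+(1-p)·4 = p·7+(1-p)·2 ⇒ p(-1) = (1-p)(-2) ⇒ p = 2/3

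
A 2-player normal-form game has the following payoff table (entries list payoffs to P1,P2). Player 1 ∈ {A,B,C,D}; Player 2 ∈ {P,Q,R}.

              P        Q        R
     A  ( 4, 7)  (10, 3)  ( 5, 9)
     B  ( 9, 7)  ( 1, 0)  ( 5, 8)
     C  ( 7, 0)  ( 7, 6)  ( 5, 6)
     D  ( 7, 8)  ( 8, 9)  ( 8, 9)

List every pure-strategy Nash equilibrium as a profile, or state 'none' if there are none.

NE set: (D,R)

(A,P): not NE [P1→B gives 9>4; P2→R gives 9>7]
(A,Q): not NE [P2→R gives 9>3]
(A,R): not NE [P1→D gives 8>5]
(B,P): not NE [P2→R gives 8>7]
(B,Q): not NE [P1→A gives 10>1; P2→R gives 8>0]
(B,R): not NE [P1→D gives 8>5]
(C,P): not NE [P1→B gives 9>7; P2→R gives 6>0]
(C,Q): not NE [P1→A gives 10>7]
(C,R): not NE [P1→D gives 8>5]
(D,P): not NE [P1→B gives 9>7; P2→R gives 9>8]
(D,Q): not NE [P1→A gives 10>8]
(D,R): NE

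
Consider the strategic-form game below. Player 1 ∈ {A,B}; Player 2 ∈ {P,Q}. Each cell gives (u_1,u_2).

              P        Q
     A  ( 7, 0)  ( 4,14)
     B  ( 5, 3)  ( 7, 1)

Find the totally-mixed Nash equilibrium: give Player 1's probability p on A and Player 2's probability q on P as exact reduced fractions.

P1 indiff ⇒ q·7+(1-q)·4 = q·5+(1-q)·7 ⇒ q(2) = (1-q)(3) ⇒ q = 3/5
P2 indiff ⇒ p·0+(1-p)·3 = p·14+(1-p)·1 ⇒ p(-14) = (1-p)(-2) ⇒ p = 1/8

(p,q) = (1/8, 3/5)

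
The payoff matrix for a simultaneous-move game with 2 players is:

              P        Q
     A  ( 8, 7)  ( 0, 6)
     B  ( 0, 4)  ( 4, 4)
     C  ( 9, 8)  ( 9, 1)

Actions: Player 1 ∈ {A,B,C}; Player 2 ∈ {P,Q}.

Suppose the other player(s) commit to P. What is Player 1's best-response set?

P1 best: {C}

u_1(A vs P) = 8
u_1(B vs P) = 0
u_1(C vs P) = 9
max payoff 9 at {C}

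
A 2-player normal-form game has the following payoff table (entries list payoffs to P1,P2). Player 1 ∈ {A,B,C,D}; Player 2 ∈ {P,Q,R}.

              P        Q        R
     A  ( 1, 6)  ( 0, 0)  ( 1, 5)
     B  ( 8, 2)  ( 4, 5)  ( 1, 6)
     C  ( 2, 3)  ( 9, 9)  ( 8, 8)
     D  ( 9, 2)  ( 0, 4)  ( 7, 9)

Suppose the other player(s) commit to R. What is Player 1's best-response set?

argmax u_1 = {C}

u_1(A vs R) = 1
u_1(B vs R) = 1
u_1(C vs R) = 8
u_1(D vs R) = 7
max payoff 8 at {C}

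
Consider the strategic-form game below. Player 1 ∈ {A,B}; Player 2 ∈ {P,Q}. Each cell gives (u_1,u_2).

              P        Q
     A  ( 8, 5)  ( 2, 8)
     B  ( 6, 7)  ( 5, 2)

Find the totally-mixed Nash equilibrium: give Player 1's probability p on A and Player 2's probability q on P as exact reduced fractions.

(p,q) = (5/8, 3/5)

P1 indiff ⇒ q·8+(1-q)·2 = q·6+(1-q)·5 ⇒ q(2) = (1-q)(3) ⇒ q = 3/5
P2 indiff ⇒ p·5+(1-p)·7 = p·8+(1-p)·2 ⇒ p(-3) = (1-p)(-5) ⇒ p = 5/8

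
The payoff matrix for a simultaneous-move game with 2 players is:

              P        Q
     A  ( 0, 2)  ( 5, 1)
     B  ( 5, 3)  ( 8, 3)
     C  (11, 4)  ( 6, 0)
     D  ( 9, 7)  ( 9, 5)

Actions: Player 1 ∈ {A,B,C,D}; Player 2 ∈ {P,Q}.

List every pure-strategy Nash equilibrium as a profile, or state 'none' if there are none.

NE set: (C,P)

(A,P): not NE [P1→C gives 11>0]
(A,Q): not NE [P1→D gives 9>5; P2→P gives 2>1]
(B,P): not NE [P1→C gives 11>5]
(B,Q): not NE [P1→D gives 9>8]
(C,P): NE
(C,Q): not NE [P1→D gives 9>6; P2→P gives 4>0]
(D,P): not NE [P1→C gives 11>9]
(D,Q): not NE [P2→P gives 7>5]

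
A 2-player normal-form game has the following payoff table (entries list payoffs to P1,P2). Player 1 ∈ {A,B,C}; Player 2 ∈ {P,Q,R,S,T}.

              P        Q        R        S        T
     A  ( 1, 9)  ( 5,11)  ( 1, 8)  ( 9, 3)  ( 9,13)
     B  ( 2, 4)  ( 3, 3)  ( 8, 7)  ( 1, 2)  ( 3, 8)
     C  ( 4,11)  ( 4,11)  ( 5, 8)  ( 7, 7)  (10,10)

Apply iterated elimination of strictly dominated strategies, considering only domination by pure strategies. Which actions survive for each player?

P2 drop R (T beats it: A:13>8 B:8>7 C:10>8)
P1 drop B (C beats it: P:4>2 Q:4>3 S:7>1 T:10>3)
P2 drop S (P beats it: A:9>3 C:11>7)
P1→{A,C} P2→{P,Q,T}

Survivors P1:{A,C} P2:{P,Q,T}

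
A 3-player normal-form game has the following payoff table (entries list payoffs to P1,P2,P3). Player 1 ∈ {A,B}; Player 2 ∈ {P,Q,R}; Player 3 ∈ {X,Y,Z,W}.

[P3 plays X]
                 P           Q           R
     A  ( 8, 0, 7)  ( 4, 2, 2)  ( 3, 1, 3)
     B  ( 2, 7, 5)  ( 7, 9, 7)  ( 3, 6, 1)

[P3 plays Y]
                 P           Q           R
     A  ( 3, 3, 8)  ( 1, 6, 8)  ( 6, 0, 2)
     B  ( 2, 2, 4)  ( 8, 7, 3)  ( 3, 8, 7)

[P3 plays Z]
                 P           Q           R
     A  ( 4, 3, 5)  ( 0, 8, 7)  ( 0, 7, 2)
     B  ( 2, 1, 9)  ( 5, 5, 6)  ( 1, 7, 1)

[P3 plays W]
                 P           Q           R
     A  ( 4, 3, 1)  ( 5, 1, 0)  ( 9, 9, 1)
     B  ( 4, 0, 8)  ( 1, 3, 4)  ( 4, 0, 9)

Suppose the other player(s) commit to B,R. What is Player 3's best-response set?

BR_3 = {W}

u_3(X vs B,R) = 1
u_3(Y vs B,R) = 7
u_3(Z vs B,R) = 1
u_3(W vs B,R) = 9
max payoff 9 at {W}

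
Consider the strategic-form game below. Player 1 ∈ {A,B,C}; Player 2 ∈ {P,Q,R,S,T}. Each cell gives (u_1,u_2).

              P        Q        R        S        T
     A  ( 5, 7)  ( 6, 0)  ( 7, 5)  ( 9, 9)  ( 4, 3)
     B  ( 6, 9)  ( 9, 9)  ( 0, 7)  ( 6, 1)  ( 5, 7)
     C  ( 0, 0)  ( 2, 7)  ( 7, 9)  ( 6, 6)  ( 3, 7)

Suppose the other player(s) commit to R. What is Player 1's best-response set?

u_1(A vs R) = 7
u_1(B vs R) = 0
u_1(C vs R) = 7
max payoff 7 at {A,C}

argmax u_1 = {A,C}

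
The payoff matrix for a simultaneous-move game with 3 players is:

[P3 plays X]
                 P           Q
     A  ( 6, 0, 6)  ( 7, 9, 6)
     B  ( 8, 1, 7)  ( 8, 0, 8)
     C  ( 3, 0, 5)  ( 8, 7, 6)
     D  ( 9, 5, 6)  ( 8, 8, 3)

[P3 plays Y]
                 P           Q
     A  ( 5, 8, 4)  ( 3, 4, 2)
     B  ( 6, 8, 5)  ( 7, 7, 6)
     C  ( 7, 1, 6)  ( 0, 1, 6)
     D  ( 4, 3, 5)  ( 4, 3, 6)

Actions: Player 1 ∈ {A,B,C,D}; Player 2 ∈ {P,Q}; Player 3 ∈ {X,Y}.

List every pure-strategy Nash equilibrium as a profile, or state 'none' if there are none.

PSNE = {(C,P,Y), (C,Q,X)}

(A,P,X): not NE [P1→D gives 9>6; P2→Q gives 9>0]
(A,P,Y): not NE [P1→C gives 7>5; P3→X gives 6>4]
(A,Q,X): not NE [P1→D gives 8>7]
(A,Q,Y): not NE [P1→B gives 7>3; P2→P gives 8>4; P3→X gives 6>2]
(B,P,X): not NE [P1→D gives 9>8]
(B,P,Y): not NE [P1→C gives 7>6; P3→X gives 7>5]
(B,Q,X): not NE [P2→P gives 1>0]
(B,Q,Y): not NE [P2→P gives 8>7; P3→X gives 8>6]
(C,P,X): not NE [P1→D gives 9>3; P2→Q gives 7>0; P3→Y gives 6>5]
(C,P,Y): NE
(C,Q,X): NE
(C,Q,Y): not NE [P1→B gives 7>0]
(D,P,X): not NE [P2→Q gives 8>5]
(D,P,Y): not NE [P1→C gives 7>4; P3→X gives 6>5]
(D,Q,X): not NE [P3→Y gives 6>3]
(D,Q,Y): not NE [P1→B gives 7>4]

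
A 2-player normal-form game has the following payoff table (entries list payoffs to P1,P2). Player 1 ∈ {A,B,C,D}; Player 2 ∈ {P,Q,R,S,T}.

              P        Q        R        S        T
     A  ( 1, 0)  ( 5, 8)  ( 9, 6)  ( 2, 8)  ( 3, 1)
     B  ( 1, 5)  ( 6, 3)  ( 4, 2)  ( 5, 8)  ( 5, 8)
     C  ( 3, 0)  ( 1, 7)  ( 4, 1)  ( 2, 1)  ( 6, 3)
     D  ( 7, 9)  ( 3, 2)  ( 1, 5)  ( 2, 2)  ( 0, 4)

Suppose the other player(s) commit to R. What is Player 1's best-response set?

u_1(A vs R) = 9
u_1(B vs R) = 4
u_1(C vs R) = 4
u_1(D vs R) = 1
max payoff 9 at {A}

BR_1 = {A}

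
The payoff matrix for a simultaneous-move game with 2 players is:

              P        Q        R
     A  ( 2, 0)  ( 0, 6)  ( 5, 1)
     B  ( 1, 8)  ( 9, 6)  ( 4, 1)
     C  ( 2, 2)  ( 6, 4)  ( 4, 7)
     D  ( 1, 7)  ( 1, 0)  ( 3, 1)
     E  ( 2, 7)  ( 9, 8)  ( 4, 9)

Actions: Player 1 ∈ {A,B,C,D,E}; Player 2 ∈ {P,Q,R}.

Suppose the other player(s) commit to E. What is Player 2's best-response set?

u_2(P vs E) = 7
u_2(Q vs E) = 8
u_2(R vs E) = 9
max payoff 9 at {R}

P2 best: {R}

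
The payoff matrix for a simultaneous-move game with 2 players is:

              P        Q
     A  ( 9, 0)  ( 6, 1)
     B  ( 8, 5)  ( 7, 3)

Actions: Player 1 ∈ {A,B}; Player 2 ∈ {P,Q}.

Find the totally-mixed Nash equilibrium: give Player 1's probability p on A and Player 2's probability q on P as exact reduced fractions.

P1 indiff ⇒ q·9+(1-q)·6 = q·8+(1-q)·7 ⇒ q(1) = (1-q)(1) ⇒ q = 1/2
P2 indiff ⇒ p·0+(1-p)·5 = p·1+(1-p)·3 ⇒ p(-1) = (1-p)(-2) ⇒ p = 2/3

P1 mixes 2/3 on A; P2 mixes 1/2 on P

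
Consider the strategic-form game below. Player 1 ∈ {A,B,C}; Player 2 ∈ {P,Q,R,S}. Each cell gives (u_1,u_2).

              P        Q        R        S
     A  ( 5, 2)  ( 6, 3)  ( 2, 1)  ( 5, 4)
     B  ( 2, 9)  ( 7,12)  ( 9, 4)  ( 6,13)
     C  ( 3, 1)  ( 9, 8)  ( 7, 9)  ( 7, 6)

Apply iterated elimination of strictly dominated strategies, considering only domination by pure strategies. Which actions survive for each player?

Remaining: P1:{B,C} P2:{Q,R,S}

P2 drop P (Q beats it: A:3>2 B:12>9 C:8>1)
P1 drop A (B beats it: Q:7>6 R:9>2 S:6>5)
P1→{B,C} P2→{Q,R,S}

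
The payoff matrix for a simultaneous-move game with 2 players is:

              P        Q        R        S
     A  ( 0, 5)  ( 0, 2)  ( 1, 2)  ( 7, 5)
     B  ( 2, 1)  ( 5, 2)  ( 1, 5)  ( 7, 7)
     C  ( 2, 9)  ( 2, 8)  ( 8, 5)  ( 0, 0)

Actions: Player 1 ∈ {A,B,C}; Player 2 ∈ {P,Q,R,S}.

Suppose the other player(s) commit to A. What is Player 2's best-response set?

u_2(P vs A) = 5
u_2(Q vs A) = 2
u_2(R vs A) = 2
u_2(S vs A) = 5
max payoff 5 at {P,S}

P2 best: {P,S}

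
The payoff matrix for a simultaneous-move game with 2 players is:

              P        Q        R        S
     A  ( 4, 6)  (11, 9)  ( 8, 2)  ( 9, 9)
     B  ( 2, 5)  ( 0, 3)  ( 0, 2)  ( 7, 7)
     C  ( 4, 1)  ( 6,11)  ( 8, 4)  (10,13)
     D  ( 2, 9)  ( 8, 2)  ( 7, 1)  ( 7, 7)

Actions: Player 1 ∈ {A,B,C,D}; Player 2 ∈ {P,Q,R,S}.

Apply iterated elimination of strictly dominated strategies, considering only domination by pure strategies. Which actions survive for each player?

P1 drop B (A beats it: P:4>2 Q:11>0 R:8>0 S:9>7)
P1 drop D (A beats it: P:4>2 Q:11>8 R:8>7 S:9>7)
P2 drop P (Q beats it: A:9>6 C:11>1)
P2 drop R (Q beats it: A:9>2 C:11>4)
P1→{A,C} P2→{Q,S}

Survivors P1:{A,C} P2:{Q,S}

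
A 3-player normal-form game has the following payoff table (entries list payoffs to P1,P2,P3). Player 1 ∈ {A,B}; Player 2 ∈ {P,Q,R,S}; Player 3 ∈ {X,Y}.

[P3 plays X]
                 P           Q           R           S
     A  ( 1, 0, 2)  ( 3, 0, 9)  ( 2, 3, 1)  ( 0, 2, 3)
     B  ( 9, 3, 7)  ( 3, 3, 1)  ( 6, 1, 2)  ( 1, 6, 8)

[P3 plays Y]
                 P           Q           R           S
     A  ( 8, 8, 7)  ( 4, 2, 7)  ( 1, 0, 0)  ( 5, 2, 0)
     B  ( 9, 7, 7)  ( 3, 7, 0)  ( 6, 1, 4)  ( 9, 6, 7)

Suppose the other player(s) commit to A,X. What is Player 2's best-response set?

u_2(P vs A,X) = 0
u_2(Q vs A,X) = 0
u_2(R vs A,X) = 3
u_2(S vs A,X) = 2
max payoff 3 at {R}

BR_2 = {R}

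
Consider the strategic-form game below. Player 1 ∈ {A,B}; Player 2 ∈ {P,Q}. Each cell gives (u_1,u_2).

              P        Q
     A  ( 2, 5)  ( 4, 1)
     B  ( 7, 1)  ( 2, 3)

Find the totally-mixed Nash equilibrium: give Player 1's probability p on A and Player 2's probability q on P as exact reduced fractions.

P1 indiff ⇒ q·2+(1-q)·4 = q·7+(1-q)·2 ⇒ q(-5) = (1-q)(-2) ⇒ q = 2/7
P2 indiff ⇒ p·5+(1-p)·1 = p·1+(1-p)·3 ⇒ p(4) = (1-p)(2) ⇒ p = 1/3

p=1/3, q=2/7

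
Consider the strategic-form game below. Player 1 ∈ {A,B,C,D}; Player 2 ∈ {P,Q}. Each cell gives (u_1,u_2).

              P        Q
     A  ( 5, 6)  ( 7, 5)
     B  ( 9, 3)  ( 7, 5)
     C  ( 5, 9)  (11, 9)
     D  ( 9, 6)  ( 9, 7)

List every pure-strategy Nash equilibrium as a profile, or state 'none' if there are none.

(A,P): not NE [P1→D gives 9>5]
(A,Q): not NE [P1→C gives 11>7; P2→P gives 6>5]
(B,P): not NE [P2→Q gives 5>3]
(B,Q): not NE [P1→C gives 11>7]
(C,P): not NE [P1→D gives 9>5]
(C,Q): NE
(D,P): not NE [P2→Q gives 7>6]
(D,Q): not NE [P1→C gives 11>9]

PSNE = {(C,Q)}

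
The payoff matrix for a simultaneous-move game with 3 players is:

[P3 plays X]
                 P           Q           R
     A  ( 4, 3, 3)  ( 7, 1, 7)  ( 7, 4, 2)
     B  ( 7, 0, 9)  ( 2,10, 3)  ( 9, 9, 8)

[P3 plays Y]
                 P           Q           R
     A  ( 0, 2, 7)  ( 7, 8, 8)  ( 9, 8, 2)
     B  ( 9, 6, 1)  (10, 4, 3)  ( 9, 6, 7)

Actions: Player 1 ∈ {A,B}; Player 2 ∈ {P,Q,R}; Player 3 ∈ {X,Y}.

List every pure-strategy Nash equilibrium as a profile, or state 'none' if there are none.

(A,P,X): not NE [P1→B gives 7>4; P2→R gives 4>3; P3→Y gives 7>3]
(A,P,Y): not NE [P1→B gives 9>0; P2→R gives 8>2]
(A,Q,X): not NE [P2→R gives 4>1; P3→Y gives 8>7]
(A,Q,Y): not NE [P1→B gives 10>7]
(A,R,X): not NE [P1→B gives 9>7]
(A,R,Y): NE
(B,P,X): not NE [P2→Q gives 10>0]
(B,P,Y): not NE [P3→X gives 9>1]
(B,Q,X): not NE [P1→A gives 7>2]
(B,Q,Y): not NE [P2→R gives 6>4]
(B,R,X): not NE [P2→Q gives 10>9]
(B,R,Y): not NE [P3→X gives 8>7]

Nash profiles: (A,R,Y)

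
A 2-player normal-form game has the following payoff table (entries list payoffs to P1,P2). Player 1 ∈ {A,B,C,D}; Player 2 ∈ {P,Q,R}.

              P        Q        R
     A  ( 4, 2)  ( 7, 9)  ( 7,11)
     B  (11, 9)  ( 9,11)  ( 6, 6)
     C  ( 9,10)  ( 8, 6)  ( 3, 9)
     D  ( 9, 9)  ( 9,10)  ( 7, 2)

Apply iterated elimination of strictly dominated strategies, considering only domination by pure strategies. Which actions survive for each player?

Survivors P1:{A,B,D} P2:{Q,R}

P1 drop C (B beats it: P:11>9 Q:9>8 R:6>3)
P2 drop P (Q beats it: A:9>2 B:11>9 D:10>9)
P1→{A,B,D} P2→{Q,R}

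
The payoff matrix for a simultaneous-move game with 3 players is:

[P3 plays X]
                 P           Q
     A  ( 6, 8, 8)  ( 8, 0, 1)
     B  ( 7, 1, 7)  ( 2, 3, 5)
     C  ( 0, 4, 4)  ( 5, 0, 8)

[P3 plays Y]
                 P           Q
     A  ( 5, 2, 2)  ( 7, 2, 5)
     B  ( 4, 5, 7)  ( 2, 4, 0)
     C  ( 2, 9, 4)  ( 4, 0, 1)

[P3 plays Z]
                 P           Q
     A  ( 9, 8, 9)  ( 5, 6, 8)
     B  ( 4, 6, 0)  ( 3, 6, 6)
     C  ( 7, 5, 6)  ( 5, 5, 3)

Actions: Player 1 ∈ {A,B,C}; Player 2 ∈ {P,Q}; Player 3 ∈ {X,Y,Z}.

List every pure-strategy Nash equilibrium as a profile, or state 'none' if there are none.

(A,P,X): not NE [P1→B gives 7>6; P3→Z gives 9>8]
(A,P,Y): not NE [P3→Z gives 9>2]
(A,P,Z): NE
(A,Q,X): not NE [P2→P gives 8>0; P3→Z gives 8>1]
(A,Q,Y): not NE [P3→Z gives 8>5]
(A,Q,Z): not NE [P2→P gives 8>6]
(B,P,X): not NE [P2→Q gives 3>1]
(B,P,Y): not NE [P1→A gives 5>4]
(B,P,Z): not NE [P1→A gives 9>4; P3→Y gives 7>0]
(B,Q,X): not NE [P1→A gives 8>2; P3→Z gives 6>5]
(B,Q,Y): not NE [P1→A gives 7>2; P2→P gives 5>4; P3→Z gives 6>0]
(B,Q,Z): not NE [P1→C gives 5>3]
(C,P,X): not NE [P1→B gives 7>0; P3→Z gives 6>4]
(C,P,Y): not NE [P1→A gives 5>2; P3→Z gives 6>4]
(C,P,Z): not NE [P1→A gives 9>7]
(C,Q,X): not NE [P1→A gives 8>5; P2→P gives 4>0]
(C,Q,Y): not NE [P1→A gives 7>4; P2→P gives 9>0; P3→X gives 8>1]
(C,Q,Z): not NE [P3→X gives 8>3]

Nash profiles: (A,P,Z)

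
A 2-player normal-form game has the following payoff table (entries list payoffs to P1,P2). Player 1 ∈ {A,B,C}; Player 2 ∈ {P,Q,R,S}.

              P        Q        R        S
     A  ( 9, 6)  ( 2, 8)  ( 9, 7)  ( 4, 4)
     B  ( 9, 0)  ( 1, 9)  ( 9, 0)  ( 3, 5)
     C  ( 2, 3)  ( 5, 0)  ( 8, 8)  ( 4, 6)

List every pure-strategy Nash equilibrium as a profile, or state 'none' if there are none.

PSNE: ∅

(A,P): not NE [P2→Q gives 8>6]
(A,Q): not NE [P1→C gives 5>2]
(A,R): not NE [P2→Q gives 8>7]
(A,S): not NE [P2→Q gives 8>4]
(B,P): not NE [P2→Q gives 9>0]
(B,Q): not NE [P1→C gives 5>1]
(B,R): not NE [P2→Q gives 9>0]
(B,S): not NE [P1→C gives 4>3; P2→Q gives 9>5]
(C,P): not NE [P1→B gives 9>2; P2→R gives 8>3]
(C,Q): not NE [P2→R gives 8>0]
(C,R): not NE [P1→B gives 9>8]
(C,S): not NE [P2→R gives 8>6]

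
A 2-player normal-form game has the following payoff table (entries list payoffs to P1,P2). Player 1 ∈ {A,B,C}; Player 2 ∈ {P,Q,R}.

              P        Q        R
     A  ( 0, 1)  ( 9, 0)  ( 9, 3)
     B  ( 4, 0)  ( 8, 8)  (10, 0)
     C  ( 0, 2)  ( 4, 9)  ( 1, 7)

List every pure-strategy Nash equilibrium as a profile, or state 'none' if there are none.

PSNE: ∅

(A,P): not NE [P1→B gives 4>0; P2→R gives 3>1]
(A,Q): not NE [P2→R gives 3>0]
(A,R): not NE [P1→B gives 10>9]
(B,P): not NE [P2→Q gives 8>0]
(B,Q): not NE [P1→A gives 9>8]
(B,R): not NE [P2→Q gives 8>0]
(C,P): not NE [P1→B gives 4>0; P2→Q gives 9>2]
(C,Q): not NE [P1→A gives 9>4]
(C,R): not NE [P1→B gives 10>1; P2→Q gives 9>7]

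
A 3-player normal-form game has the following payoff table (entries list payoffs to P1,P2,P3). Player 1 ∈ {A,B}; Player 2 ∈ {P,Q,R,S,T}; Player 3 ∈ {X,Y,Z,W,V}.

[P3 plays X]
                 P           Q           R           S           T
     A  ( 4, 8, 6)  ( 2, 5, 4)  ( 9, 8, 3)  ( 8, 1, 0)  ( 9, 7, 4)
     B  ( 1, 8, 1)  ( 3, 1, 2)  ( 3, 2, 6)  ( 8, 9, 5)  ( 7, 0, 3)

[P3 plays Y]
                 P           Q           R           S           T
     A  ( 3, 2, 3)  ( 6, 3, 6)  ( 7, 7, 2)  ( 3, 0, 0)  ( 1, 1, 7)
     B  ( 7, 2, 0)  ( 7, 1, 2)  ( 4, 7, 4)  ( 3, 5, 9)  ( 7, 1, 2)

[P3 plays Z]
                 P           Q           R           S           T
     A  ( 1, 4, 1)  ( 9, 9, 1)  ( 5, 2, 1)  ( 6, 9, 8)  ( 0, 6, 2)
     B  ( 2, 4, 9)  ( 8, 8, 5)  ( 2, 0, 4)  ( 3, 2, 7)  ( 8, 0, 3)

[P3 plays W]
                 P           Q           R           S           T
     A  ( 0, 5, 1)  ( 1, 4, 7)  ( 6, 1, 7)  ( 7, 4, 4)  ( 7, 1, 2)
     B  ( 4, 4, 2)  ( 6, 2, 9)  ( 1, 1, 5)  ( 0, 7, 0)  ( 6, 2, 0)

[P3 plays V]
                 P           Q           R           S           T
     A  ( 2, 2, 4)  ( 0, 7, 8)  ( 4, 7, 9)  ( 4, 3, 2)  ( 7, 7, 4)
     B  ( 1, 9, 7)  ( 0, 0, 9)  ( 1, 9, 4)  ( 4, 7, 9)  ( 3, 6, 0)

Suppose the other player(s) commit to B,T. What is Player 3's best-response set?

BR_3 = {X,Z}

u_3(X vs B,T) = 3
u_3(Y vs B,T) = 2
u_3(Z vs B,T) = 3
u_3(W vs B,T) = 0
u_3(V vs B,T) = 0
max payoff 3 at {X,Z}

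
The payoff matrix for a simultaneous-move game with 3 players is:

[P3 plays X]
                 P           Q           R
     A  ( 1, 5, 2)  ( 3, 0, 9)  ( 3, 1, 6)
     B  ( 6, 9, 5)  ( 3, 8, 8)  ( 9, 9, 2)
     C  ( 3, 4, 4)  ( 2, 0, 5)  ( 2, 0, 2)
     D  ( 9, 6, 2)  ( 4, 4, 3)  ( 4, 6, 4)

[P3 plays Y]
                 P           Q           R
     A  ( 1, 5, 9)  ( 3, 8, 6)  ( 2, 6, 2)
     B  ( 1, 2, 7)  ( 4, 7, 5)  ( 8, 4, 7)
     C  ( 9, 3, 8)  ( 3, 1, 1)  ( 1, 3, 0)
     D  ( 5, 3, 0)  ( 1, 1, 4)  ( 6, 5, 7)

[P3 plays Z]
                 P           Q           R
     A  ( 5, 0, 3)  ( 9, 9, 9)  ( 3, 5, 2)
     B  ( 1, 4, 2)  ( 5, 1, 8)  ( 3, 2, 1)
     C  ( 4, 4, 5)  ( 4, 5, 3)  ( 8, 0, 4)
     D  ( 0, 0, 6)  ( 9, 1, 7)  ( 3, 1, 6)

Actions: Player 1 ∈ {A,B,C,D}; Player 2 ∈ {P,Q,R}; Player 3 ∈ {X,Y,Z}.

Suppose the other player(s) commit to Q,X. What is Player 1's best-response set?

u_1(A vs Q,X) = 3
u_1(B vs Q,X) = 3
u_1(C vs Q,X) = 2
u_1(D vs Q,X) = 4
max payoff 4 at {D}

argmax u_1 = {D}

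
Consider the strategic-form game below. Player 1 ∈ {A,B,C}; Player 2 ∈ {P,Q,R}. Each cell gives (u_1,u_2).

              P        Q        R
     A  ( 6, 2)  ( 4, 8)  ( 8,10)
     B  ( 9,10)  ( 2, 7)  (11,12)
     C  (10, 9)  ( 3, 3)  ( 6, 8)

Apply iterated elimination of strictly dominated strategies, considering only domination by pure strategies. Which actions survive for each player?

P2 drop Q (R beats it: A:10>8 B:12>7 C:8>3)
P1 drop A (B beats it: P:9>6 R:11>8)
P1→{B,C} P2→{P,R}

Survivors P1:{B,C} P2:{P,R}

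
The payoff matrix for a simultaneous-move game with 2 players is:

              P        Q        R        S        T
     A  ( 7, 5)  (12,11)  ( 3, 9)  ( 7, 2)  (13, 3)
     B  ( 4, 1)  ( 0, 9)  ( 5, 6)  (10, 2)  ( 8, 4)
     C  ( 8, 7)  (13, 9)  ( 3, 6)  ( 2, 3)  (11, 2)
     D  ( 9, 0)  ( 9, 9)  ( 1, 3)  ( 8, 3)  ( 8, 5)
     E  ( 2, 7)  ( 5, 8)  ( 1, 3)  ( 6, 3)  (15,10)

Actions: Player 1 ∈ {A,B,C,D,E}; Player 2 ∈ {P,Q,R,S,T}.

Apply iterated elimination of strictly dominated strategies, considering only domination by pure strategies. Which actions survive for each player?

P2 drop P (Q beats it: A:11>5 B:9>1 C:9>7 D:9>0 E:8>7)
P2 drop R (Q beats it: A:11>9 B:9>6 C:9>6 D:9>3 E:8>3)
P2 drop S (Q beats it: A:11>2 B:9>2 C:9>3 D:9>3 E:8>3)
P1 drop B (A beats it: Q:12>0 T:13>8)
P1 drop D (A beats it: Q:12>9 T:13>8)
P1→{A,C,E} P2→{Q,T}

IESDS → P1:{A,C,E} P2:{Q,T}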